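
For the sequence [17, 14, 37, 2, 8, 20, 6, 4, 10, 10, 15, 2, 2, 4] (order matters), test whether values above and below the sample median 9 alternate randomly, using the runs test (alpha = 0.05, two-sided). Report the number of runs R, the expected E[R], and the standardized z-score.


Step 1: Compute median = 9; label A = above, B = below.
Labels in order: AAABBABBAAABBB  (n_A = 7, n_B = 7)
Step 2: Count runs R = 6.
Step 3: Under H0 (random ordering), E[R] = 2*n_A*n_B/(n_A+n_B) + 1 = 2*7*7/14 + 1 = 8.0000.
        Var[R] = 2*n_A*n_B*(2*n_A*n_B - n_A - n_B) / ((n_A+n_B)^2 * (n_A+n_B-1)) = 8232/2548 = 3.2308.
        SD[R] = 1.7974.
Step 4: Continuity-corrected z = (R + 0.5 - E[R]) / SD[R] = (6 + 0.5 - 8.0000) / 1.7974 = -0.8345.
Step 5: Two-sided p-value via normal approximation = 2*(1 - Phi(|z|)) = 0.403986.
Step 6: alpha = 0.05. fail to reject H0.

R = 6, z = -0.8345, p = 0.403986, fail to reject H0.


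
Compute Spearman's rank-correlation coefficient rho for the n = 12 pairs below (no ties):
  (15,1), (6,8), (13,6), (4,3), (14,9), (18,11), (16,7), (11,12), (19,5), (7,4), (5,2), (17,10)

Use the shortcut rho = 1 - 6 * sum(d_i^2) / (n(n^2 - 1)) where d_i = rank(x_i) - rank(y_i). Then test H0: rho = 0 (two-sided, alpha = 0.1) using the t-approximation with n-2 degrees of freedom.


Step 1: Rank x and y separately (midranks; no ties here).
rank(x): 15->8, 6->3, 13->6, 4->1, 14->7, 18->11, 16->9, 11->5, 19->12, 7->4, 5->2, 17->10
rank(y): 1->1, 8->8, 6->6, 3->3, 9->9, 11->11, 7->7, 12->12, 5->5, 4->4, 2->2, 10->10
Step 2: d_i = R_x(i) - R_y(i); compute d_i^2.
  (8-1)^2=49, (3-8)^2=25, (6-6)^2=0, (1-3)^2=4, (7-9)^2=4, (11-11)^2=0, (9-7)^2=4, (5-12)^2=49, (12-5)^2=49, (4-4)^2=0, (2-2)^2=0, (10-10)^2=0
sum(d^2) = 184.
Step 3: rho = 1 - 6*184 / (12*(12^2 - 1)) = 1 - 1104/1716 = 0.356643.
Step 4: Under H0, t = rho * sqrt((n-2)/(1-rho^2)) = 1.2072 ~ t(10).
Step 5: Two-sided p-value from the t-distribution with 10 df = 0.255138.
Step 6: alpha = 0.1. fail to reject H0.

rho = 0.3566, p = 0.255138, fail to reject H0 at alpha = 0.1.


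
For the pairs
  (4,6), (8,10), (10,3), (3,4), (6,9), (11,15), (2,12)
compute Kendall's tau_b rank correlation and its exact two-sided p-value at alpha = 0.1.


Step 1: Enumerate the 21 unordered pairs (i,j) with i<j and classify each by sign(x_j-x_i) * sign(y_j-y_i).
  (1,2):dx=+4,dy=+4->C; (1,3):dx=+6,dy=-3->D; (1,4):dx=-1,dy=-2->C; (1,5):dx=+2,dy=+3->C
  (1,6):dx=+7,dy=+9->C; (1,7):dx=-2,dy=+6->D; (2,3):dx=+2,dy=-7->D; (2,4):dx=-5,dy=-6->C
  (2,5):dx=-2,dy=-1->C; (2,6):dx=+3,dy=+5->C; (2,7):dx=-6,dy=+2->D; (3,4):dx=-7,dy=+1->D
  (3,5):dx=-4,dy=+6->D; (3,6):dx=+1,dy=+12->C; (3,7):dx=-8,dy=+9->D; (4,5):dx=+3,dy=+5->C
  (4,6):dx=+8,dy=+11->C; (4,7):dx=-1,dy=+8->D; (5,6):dx=+5,dy=+6->C; (5,7):dx=-4,dy=+3->D
  (6,7):dx=-9,dy=-3->C
Step 2: C = 12, D = 9, total pairs = 21.
Step 3: tau = (C - D)/(n(n-1)/2) = (12 - 9)/21 = 0.142857.
Step 4: Exact two-sided p-value (enumerate n! = 5040 permutations of y under H0): p = 0.772619.
Step 5: alpha = 0.1. fail to reject H0.

tau_b = 0.1429 (C=12, D=9), p = 0.772619, fail to reject H0.


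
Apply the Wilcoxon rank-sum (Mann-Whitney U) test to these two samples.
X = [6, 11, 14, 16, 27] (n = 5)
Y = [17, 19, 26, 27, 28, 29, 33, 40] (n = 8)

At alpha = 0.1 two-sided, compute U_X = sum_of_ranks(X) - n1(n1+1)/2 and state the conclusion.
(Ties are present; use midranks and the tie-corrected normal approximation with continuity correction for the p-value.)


Step 1: Combine and sort all 13 observations; assign midranks.
sorted (value, group): (6,X), (11,X), (14,X), (16,X), (17,Y), (19,Y), (26,Y), (27,X), (27,Y), (28,Y), (29,Y), (33,Y), (40,Y)
ranks: 6->1, 11->2, 14->3, 16->4, 17->5, 19->6, 26->7, 27->8.5, 27->8.5, 28->10, 29->11, 33->12, 40->13
Step 2: Rank sum for X: R1 = 1 + 2 + 3 + 4 + 8.5 = 18.5.
Step 3: U_X = R1 - n1(n1+1)/2 = 18.5 - 5*6/2 = 18.5 - 15 = 3.5.
       U_Y = n1*n2 - U_X = 40 - 3.5 = 36.5.
Step 4: Ties are present, so use the tie-corrected normal approximation (with continuity correction) for the p-value.
Step 5: p-value = 0.019007; compare to alpha = 0.1. reject H0.

U_X = 3.5, p = 0.019007, reject H0 at alpha = 0.1.


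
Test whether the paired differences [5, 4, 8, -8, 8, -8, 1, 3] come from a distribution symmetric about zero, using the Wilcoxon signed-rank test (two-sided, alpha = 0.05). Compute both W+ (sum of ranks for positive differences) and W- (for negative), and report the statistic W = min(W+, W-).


Step 1: Drop any zero differences (none here) and take |d_i|.
|d| = [5, 4, 8, 8, 8, 8, 1, 3]
Step 2: Midrank |d_i| (ties get averaged ranks).
ranks: |5|->4, |4|->3, |8|->6.5, |8|->6.5, |8|->6.5, |8|->6.5, |1|->1, |3|->2
Step 3: Attach original signs; sum ranks with positive sign and with negative sign.
W+ = 4 + 3 + 6.5 + 6.5 + 1 + 2 = 23
W- = 6.5 + 6.5 = 13
(Check: W+ + W- = 36 should equal n(n+1)/2 = 36.)
Step 4: Test statistic W = min(W+, W-) = 13.
Step 5: Ties in |d|, so use the tie-corrected normal approximation.
        E[W] = n(n+1)/4 = 8*9/4 = 18.
        Tie groups: |d|=8 (t=4); sum(t^3 - t) = 60.
        Var[W] = n(n+1)(2n+1)/24 - sum(t^3-t)/48 = 1224/24 - 60/48 = 49.75.
        z = (W - E[W]) / sqrt(Var[W]) = (13 - 18) / 7.0534 = -0.7089.
        Two-sided p = 2*Phi(z) = 0.478398.
Step 6: alpha = 0.05. fail to reject H0.

W+ = 23, W- = 13, W = min = 13, p = 0.478398, fail to reject H0.


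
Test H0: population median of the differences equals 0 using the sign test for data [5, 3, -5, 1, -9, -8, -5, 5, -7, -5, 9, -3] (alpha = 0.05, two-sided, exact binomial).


Step 1: Discard zero differences. Original n = 12; n_eff = number of nonzero differences = 12.
Nonzero differences (with sign): +5, +3, -5, +1, -9, -8, -5, +5, -7, -5, +9, -3
Step 2: Count signs: positive = 5, negative = 7.
Step 3: Under H0: P(positive) = 0.5, so the number of positives S ~ Bin(12, 0.5).
Step 4: Two-sided exact p-value = sum of Bin(12,0.5) probabilities at or below the observed probability = 0.774414.
Step 5: alpha = 0.05. fail to reject H0.

n_eff = 12, pos = 5, neg = 7, p = 0.774414, fail to reject H0.


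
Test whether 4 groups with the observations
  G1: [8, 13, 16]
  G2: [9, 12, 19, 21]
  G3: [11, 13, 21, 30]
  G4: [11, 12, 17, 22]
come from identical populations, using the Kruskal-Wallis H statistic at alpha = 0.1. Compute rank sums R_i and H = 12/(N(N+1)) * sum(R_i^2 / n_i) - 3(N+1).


Step 1: Combine all N = 15 observations and assign midranks.
sorted (value, group, rank): (8,G1,1), (9,G2,2), (11,G3,3.5), (11,G4,3.5), (12,G2,5.5), (12,G4,5.5), (13,G1,7.5), (13,G3,7.5), (16,G1,9), (17,G4,10), (19,G2,11), (21,G2,12.5), (21,G3,12.5), (22,G4,14), (30,G3,15)
Step 2: Sum ranks within each group.
R_1 = 17.5 (n_1 = 3)
R_2 = 31 (n_2 = 4)
R_3 = 38.5 (n_3 = 4)
R_4 = 33 (n_4 = 4)
Step 3: H = 12/(N(N+1)) * sum(R_i^2/n_i) - 3(N+1)
     = 12/(15*16) * (17.5^2/3 + 31^2/4 + 38.5^2/4 + 33^2/4) - 3*16
     = 0.050000 * 985.146 - 48
     = 1.257292.
Step 4: Ties present; correction factor C = 1 - 24/(15^3 - 15) = 0.992857. Corrected H = 1.257292 / 0.992857 = 1.266337.
Step 5: Under H0, H ~ chi^2(3); p-value = 0.737142.
Step 6: alpha = 0.1. fail to reject H0.

H = 1.2663, df = 3, p = 0.737142, fail to reject H0.


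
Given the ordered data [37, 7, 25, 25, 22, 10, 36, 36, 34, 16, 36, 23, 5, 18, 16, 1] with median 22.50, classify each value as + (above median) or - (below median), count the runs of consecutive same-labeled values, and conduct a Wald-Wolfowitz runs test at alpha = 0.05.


Step 1: Compute median = 22.50; label A = above, B = below.
Labels in order: ABAABBAAABAABBBB  (n_A = 8, n_B = 8)
Step 2: Count runs R = 8.
Step 3: Under H0 (random ordering), E[R] = 2*n_A*n_B/(n_A+n_B) + 1 = 2*8*8/16 + 1 = 9.0000.
        Var[R] = 2*n_A*n_B*(2*n_A*n_B - n_A - n_B) / ((n_A+n_B)^2 * (n_A+n_B-1)) = 14336/3840 = 3.7333.
        SD[R] = 1.9322.
Step 4: Continuity-corrected z = (R + 0.5 - E[R]) / SD[R] = (8 + 0.5 - 9.0000) / 1.9322 = -0.2588.
Step 5: Two-sided p-value via normal approximation = 2*(1 - Phi(|z|)) = 0.795809.
Step 6: alpha = 0.05. fail to reject H0.

R = 8, z = -0.2588, p = 0.795809, fail to reject H0.


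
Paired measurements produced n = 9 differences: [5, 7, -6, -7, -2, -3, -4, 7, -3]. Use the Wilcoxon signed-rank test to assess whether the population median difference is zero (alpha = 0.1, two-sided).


Step 1: Drop any zero differences (none here) and take |d_i|.
|d| = [5, 7, 6, 7, 2, 3, 4, 7, 3]
Step 2: Midrank |d_i| (ties get averaged ranks).
ranks: |5|->5, |7|->8, |6|->6, |7|->8, |2|->1, |3|->2.5, |4|->4, |7|->8, |3|->2.5
Step 3: Attach original signs; sum ranks with positive sign and with negative sign.
W+ = 5 + 8 + 8 = 21
W- = 6 + 8 + 1 + 2.5 + 4 + 2.5 = 24
(Check: W+ + W- = 45 should equal n(n+1)/2 = 45.)
Step 4: Test statistic W = min(W+, W-) = 21.
Step 5: Ties in |d|, so use the tie-corrected normal approximation.
        E[W] = n(n+1)/4 = 9*10/4 = 22.5.
        Tie groups: |d|=3 (t=2), |d|=7 (t=3); sum(t^3 - t) = 30.
        Var[W] = n(n+1)(2n+1)/24 - sum(t^3-t)/48 = 1710/24 - 30/48 = 70.625.
        z = (W - E[W]) / sqrt(Var[W]) = (21 - 22.5) / 8.4039 = -0.1785.
        Two-sided p = 2*Phi(z) = 0.858339.
Step 6: alpha = 0.1. fail to reject H0.

W+ = 21, W- = 24, W = min = 21, p = 0.858339, fail to reject H0.


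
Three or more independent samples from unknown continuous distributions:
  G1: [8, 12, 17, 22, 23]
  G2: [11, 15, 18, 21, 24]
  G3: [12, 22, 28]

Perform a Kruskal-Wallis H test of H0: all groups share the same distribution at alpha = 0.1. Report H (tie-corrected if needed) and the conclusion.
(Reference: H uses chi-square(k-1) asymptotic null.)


Step 1: Combine all N = 13 observations and assign midranks.
sorted (value, group, rank): (8,G1,1), (11,G2,2), (12,G1,3.5), (12,G3,3.5), (15,G2,5), (17,G1,6), (18,G2,7), (21,G2,8), (22,G1,9.5), (22,G3,9.5), (23,G1,11), (24,G2,12), (28,G3,13)
Step 2: Sum ranks within each group.
R_1 = 31 (n_1 = 5)
R_2 = 34 (n_2 = 5)
R_3 = 26 (n_3 = 3)
Step 3: H = 12/(N(N+1)) * sum(R_i^2/n_i) - 3(N+1)
     = 12/(13*14) * (31^2/5 + 34^2/5 + 26^2/3) - 3*14
     = 0.065934 * 648.733 - 42
     = 0.773626.
Step 4: Ties present; correction factor C = 1 - 12/(13^3 - 13) = 0.994505. Corrected H = 0.773626 / 0.994505 = 0.777901.
Step 5: Under H0, H ~ chi^2(2); p-value = 0.677768.
Step 6: alpha = 0.1. fail to reject H0.

H = 0.7779, df = 2, p = 0.677768, fail to reject H0.


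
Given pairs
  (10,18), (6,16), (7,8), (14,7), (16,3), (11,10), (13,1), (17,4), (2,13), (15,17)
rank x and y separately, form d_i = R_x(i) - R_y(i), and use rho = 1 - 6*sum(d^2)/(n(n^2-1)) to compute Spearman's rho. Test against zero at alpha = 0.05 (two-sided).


Step 1: Rank x and y separately (midranks; no ties here).
rank(x): 10->4, 6->2, 7->3, 14->7, 16->9, 11->5, 13->6, 17->10, 2->1, 15->8
rank(y): 18->10, 16->8, 8->5, 7->4, 3->2, 10->6, 1->1, 4->3, 13->7, 17->9
Step 2: d_i = R_x(i) - R_y(i); compute d_i^2.
  (4-10)^2=36, (2-8)^2=36, (3-5)^2=4, (7-4)^2=9, (9-2)^2=49, (5-6)^2=1, (6-1)^2=25, (10-3)^2=49, (1-7)^2=36, (8-9)^2=1
sum(d^2) = 246.
Step 3: rho = 1 - 6*246 / (10*(10^2 - 1)) = 1 - 1476/990 = -0.490909.
Step 4: Under H0, t = rho * sqrt((n-2)/(1-rho^2)) = -1.5938 ~ t(8).
Step 5: Two-sided p-value from the t-distribution with 8 df = 0.149656.
Step 6: alpha = 0.05. fail to reject H0.

rho = -0.4909, p = 0.149656, fail to reject H0 at alpha = 0.05.


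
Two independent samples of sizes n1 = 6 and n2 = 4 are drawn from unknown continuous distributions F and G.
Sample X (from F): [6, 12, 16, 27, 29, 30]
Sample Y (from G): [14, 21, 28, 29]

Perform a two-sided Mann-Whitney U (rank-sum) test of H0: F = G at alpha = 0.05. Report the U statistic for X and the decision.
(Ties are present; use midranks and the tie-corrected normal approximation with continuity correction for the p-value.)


Step 1: Combine and sort all 10 observations; assign midranks.
sorted (value, group): (6,X), (12,X), (14,Y), (16,X), (21,Y), (27,X), (28,Y), (29,X), (29,Y), (30,X)
ranks: 6->1, 12->2, 14->3, 16->4, 21->5, 27->6, 28->7, 29->8.5, 29->8.5, 30->10
Step 2: Rank sum for X: R1 = 1 + 2 + 4 + 6 + 8.5 + 10 = 31.5.
Step 3: U_X = R1 - n1(n1+1)/2 = 31.5 - 6*7/2 = 31.5 - 21 = 10.5.
       U_Y = n1*n2 - U_X = 24 - 10.5 = 13.5.
Step 4: Ties are present, so use the tie-corrected normal approximation (with continuity correction) for the p-value.
Step 5: p-value = 0.830664; compare to alpha = 0.05. fail to reject H0.

U_X = 10.5, p = 0.830664, fail to reject H0 at alpha = 0.05.


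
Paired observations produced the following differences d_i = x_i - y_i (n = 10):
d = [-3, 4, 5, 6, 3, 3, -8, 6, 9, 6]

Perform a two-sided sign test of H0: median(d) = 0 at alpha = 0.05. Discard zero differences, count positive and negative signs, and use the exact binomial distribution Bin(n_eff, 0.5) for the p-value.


Step 1: Discard zero differences. Original n = 10; n_eff = number of nonzero differences = 10.
Nonzero differences (with sign): -3, +4, +5, +6, +3, +3, -8, +6, +9, +6
Step 2: Count signs: positive = 8, negative = 2.
Step 3: Under H0: P(positive) = 0.5, so the number of positives S ~ Bin(10, 0.5).
Step 4: Two-sided exact p-value = sum of Bin(10,0.5) probabilities at or below the observed probability = 0.109375.
Step 5: alpha = 0.05. fail to reject H0.

n_eff = 10, pos = 8, neg = 2, p = 0.109375, fail to reject H0.


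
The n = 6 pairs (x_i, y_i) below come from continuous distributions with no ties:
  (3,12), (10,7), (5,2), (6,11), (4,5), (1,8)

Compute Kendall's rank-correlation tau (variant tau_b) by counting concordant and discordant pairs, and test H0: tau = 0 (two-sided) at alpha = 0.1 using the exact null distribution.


Step 1: Enumerate the 15 unordered pairs (i,j) with i<j and classify each by sign(x_j-x_i) * sign(y_j-y_i).
  (1,2):dx=+7,dy=-5->D; (1,3):dx=+2,dy=-10->D; (1,4):dx=+3,dy=-1->D; (1,5):dx=+1,dy=-7->D
  (1,6):dx=-2,dy=-4->C; (2,3):dx=-5,dy=-5->C; (2,4):dx=-4,dy=+4->D; (2,5):dx=-6,dy=-2->C
  (2,6):dx=-9,dy=+1->D; (3,4):dx=+1,dy=+9->C; (3,5):dx=-1,dy=+3->D; (3,6):dx=-4,dy=+6->D
  (4,5):dx=-2,dy=-6->C; (4,6):dx=-5,dy=-3->C; (5,6):dx=-3,dy=+3->D
Step 2: C = 6, D = 9, total pairs = 15.
Step 3: tau = (C - D)/(n(n-1)/2) = (6 - 9)/15 = -0.200000.
Step 4: Exact two-sided p-value (enumerate n! = 720 permutations of y under H0): p = 0.719444.
Step 5: alpha = 0.1. fail to reject H0.

tau_b = -0.2000 (C=6, D=9), p = 0.719444, fail to reject H0.


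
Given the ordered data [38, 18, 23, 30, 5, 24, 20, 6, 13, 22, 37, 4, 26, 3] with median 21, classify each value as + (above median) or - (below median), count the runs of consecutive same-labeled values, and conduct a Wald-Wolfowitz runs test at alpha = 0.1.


Step 1: Compute median = 21; label A = above, B = below.
Labels in order: ABAABABBBAABAB  (n_A = 7, n_B = 7)
Step 2: Count runs R = 10.
Step 3: Under H0 (random ordering), E[R] = 2*n_A*n_B/(n_A+n_B) + 1 = 2*7*7/14 + 1 = 8.0000.
        Var[R] = 2*n_A*n_B*(2*n_A*n_B - n_A - n_B) / ((n_A+n_B)^2 * (n_A+n_B-1)) = 8232/2548 = 3.2308.
        SD[R] = 1.7974.
Step 4: Continuity-corrected z = (R - 0.5 - E[R]) / SD[R] = (10 - 0.5 - 8.0000) / 1.7974 = 0.8345.
Step 5: Two-sided p-value via normal approximation = 2*(1 - Phi(|z|)) = 0.403986.
Step 6: alpha = 0.1. fail to reject H0.

R = 10, z = 0.8345, p = 0.403986, fail to reject H0.


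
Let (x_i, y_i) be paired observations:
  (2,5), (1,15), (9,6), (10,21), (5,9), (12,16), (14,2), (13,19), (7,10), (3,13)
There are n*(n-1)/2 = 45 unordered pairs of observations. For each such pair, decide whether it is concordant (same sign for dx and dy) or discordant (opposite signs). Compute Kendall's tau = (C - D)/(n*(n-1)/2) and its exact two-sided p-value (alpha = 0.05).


Step 1: Enumerate the 45 unordered pairs (i,j) with i<j and classify each by sign(x_j-x_i) * sign(y_j-y_i).
  (1,2):dx=-1,dy=+10->D; (1,3):dx=+7,dy=+1->C; (1,4):dx=+8,dy=+16->C; (1,5):dx=+3,dy=+4->C
  (1,6):dx=+10,dy=+11->C; (1,7):dx=+12,dy=-3->D; (1,8):dx=+11,dy=+14->C; (1,9):dx=+5,dy=+5->C
  (1,10):dx=+1,dy=+8->C; (2,3):dx=+8,dy=-9->D; (2,4):dx=+9,dy=+6->C; (2,5):dx=+4,dy=-6->D
  (2,6):dx=+11,dy=+1->C; (2,7):dx=+13,dy=-13->D; (2,8):dx=+12,dy=+4->C; (2,9):dx=+6,dy=-5->D
  (2,10):dx=+2,dy=-2->D; (3,4):dx=+1,dy=+15->C; (3,5):dx=-4,dy=+3->D; (3,6):dx=+3,dy=+10->C
  (3,7):dx=+5,dy=-4->D; (3,8):dx=+4,dy=+13->C; (3,9):dx=-2,dy=+4->D; (3,10):dx=-6,dy=+7->D
  (4,5):dx=-5,dy=-12->C; (4,6):dx=+2,dy=-5->D; (4,7):dx=+4,dy=-19->D; (4,8):dx=+3,dy=-2->D
  (4,9):dx=-3,dy=-11->C; (4,10):dx=-7,dy=-8->C; (5,6):dx=+7,dy=+7->C; (5,7):dx=+9,dy=-7->D
  (5,8):dx=+8,dy=+10->C; (5,9):dx=+2,dy=+1->C; (5,10):dx=-2,dy=+4->D; (6,7):dx=+2,dy=-14->D
  (6,8):dx=+1,dy=+3->C; (6,9):dx=-5,dy=-6->C; (6,10):dx=-9,dy=-3->C; (7,8):dx=-1,dy=+17->D
  (7,9):dx=-7,dy=+8->D; (7,10):dx=-11,dy=+11->D; (8,9):dx=-6,dy=-9->C; (8,10):dx=-10,dy=-6->C
  (9,10):dx=-4,dy=+3->D
Step 2: C = 24, D = 21, total pairs = 45.
Step 3: tau = (C - D)/(n(n-1)/2) = (24 - 21)/45 = 0.066667.
Step 4: Exact two-sided p-value (enumerate n! = 3628800 permutations of y under H0): p = 0.861801.
Step 5: alpha = 0.05. fail to reject H0.

tau_b = 0.0667 (C=24, D=21), p = 0.861801, fail to reject H0.


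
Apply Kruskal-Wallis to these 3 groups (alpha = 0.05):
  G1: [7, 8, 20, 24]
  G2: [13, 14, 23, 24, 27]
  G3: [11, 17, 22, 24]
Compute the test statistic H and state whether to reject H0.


Step 1: Combine all N = 13 observations and assign midranks.
sorted (value, group, rank): (7,G1,1), (8,G1,2), (11,G3,3), (13,G2,4), (14,G2,5), (17,G3,6), (20,G1,7), (22,G3,8), (23,G2,9), (24,G1,11), (24,G2,11), (24,G3,11), (27,G2,13)
Step 2: Sum ranks within each group.
R_1 = 21 (n_1 = 4)
R_2 = 42 (n_2 = 5)
R_3 = 28 (n_3 = 4)
Step 3: H = 12/(N(N+1)) * sum(R_i^2/n_i) - 3(N+1)
     = 12/(13*14) * (21^2/4 + 42^2/5 + 28^2/4) - 3*14
     = 0.065934 * 659.05 - 42
     = 1.453846.
Step 4: Ties present; correction factor C = 1 - 24/(13^3 - 13) = 0.989011. Corrected H = 1.453846 / 0.989011 = 1.470000.
Step 5: Under H0, H ~ chi^2(2); p-value = 0.479505.
Step 6: alpha = 0.05. fail to reject H0.

H = 1.4700, df = 2, p = 0.479505, fail to reject H0.


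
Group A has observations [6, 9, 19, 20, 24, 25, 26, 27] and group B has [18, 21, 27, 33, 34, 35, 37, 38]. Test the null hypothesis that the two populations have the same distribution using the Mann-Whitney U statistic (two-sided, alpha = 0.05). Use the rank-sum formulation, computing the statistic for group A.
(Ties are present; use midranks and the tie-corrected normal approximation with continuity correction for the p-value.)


Step 1: Combine and sort all 16 observations; assign midranks.
sorted (value, group): (6,X), (9,X), (18,Y), (19,X), (20,X), (21,Y), (24,X), (25,X), (26,X), (27,X), (27,Y), (33,Y), (34,Y), (35,Y), (37,Y), (38,Y)
ranks: 6->1, 9->2, 18->3, 19->4, 20->5, 21->6, 24->7, 25->8, 26->9, 27->10.5, 27->10.5, 33->12, 34->13, 35->14, 37->15, 38->16
Step 2: Rank sum for X: R1 = 1 + 2 + 4 + 5 + 7 + 8 + 9 + 10.5 = 46.5.
Step 3: U_X = R1 - n1(n1+1)/2 = 46.5 - 8*9/2 = 46.5 - 36 = 10.5.
       U_Y = n1*n2 - U_X = 64 - 10.5 = 53.5.
Step 4: Ties are present, so use the tie-corrected normal approximation (with continuity correction) for the p-value.
Step 5: p-value = 0.027310; compare to alpha = 0.05. reject H0.

U_X = 10.5, p = 0.027310, reject H0 at alpha = 0.05.


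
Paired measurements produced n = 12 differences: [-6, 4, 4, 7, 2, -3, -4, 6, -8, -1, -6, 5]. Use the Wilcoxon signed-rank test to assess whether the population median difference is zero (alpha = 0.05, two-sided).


Step 1: Drop any zero differences (none here) and take |d_i|.
|d| = [6, 4, 4, 7, 2, 3, 4, 6, 8, 1, 6, 5]
Step 2: Midrank |d_i| (ties get averaged ranks).
ranks: |6|->9, |4|->5, |4|->5, |7|->11, |2|->2, |3|->3, |4|->5, |6|->9, |8|->12, |1|->1, |6|->9, |5|->7
Step 3: Attach original signs; sum ranks with positive sign and with negative sign.
W+ = 5 + 5 + 11 + 2 + 9 + 7 = 39
W- = 9 + 3 + 5 + 12 + 1 + 9 = 39
(Check: W+ + W- = 78 should equal n(n+1)/2 = 78.)
Step 4: Test statistic W = min(W+, W-) = 39.
Step 5: Ties in |d|, so use the tie-corrected normal approximation.
        E[W] = n(n+1)/4 = 12*13/4 = 39.
        Tie groups: |d|=4 (t=3), |d|=6 (t=3); sum(t^3 - t) = 48.
        Var[W] = n(n+1)(2n+1)/24 - sum(t^3-t)/48 = 3900/24 - 48/48 = 161.5.
        z = (W - E[W]) / sqrt(Var[W]) = (39 - 39) / 12.7083 = 0.0000.
        Two-sided p = 2*Phi(z) = 1.000000.
Step 6: alpha = 0.05. fail to reject H0.

W+ = 39, W- = 39, W = min = 39, p = 1.000000, fail to reject H0.


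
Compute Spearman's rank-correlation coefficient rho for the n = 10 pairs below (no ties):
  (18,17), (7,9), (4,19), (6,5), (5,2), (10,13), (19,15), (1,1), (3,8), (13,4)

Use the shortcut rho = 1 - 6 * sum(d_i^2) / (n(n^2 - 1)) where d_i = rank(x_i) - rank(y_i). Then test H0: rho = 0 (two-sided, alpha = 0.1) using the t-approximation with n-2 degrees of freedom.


Step 1: Rank x and y separately (midranks; no ties here).
rank(x): 18->9, 7->6, 4->3, 6->5, 5->4, 10->7, 19->10, 1->1, 3->2, 13->8
rank(y): 17->9, 9->6, 19->10, 5->4, 2->2, 13->7, 15->8, 1->1, 8->5, 4->3
Step 2: d_i = R_x(i) - R_y(i); compute d_i^2.
  (9-9)^2=0, (6-6)^2=0, (3-10)^2=49, (5-4)^2=1, (4-2)^2=4, (7-7)^2=0, (10-8)^2=4, (1-1)^2=0, (2-5)^2=9, (8-3)^2=25
sum(d^2) = 92.
Step 3: rho = 1 - 6*92 / (10*(10^2 - 1)) = 1 - 552/990 = 0.442424.
Step 4: Under H0, t = rho * sqrt((n-2)/(1-rho^2)) = 1.3954 ~ t(8).
Step 5: Two-sided p-value from the t-distribution with 8 df = 0.200423.
Step 6: alpha = 0.1. fail to reject H0.

rho = 0.4424, p = 0.200423, fail to reject H0 at alpha = 0.1.


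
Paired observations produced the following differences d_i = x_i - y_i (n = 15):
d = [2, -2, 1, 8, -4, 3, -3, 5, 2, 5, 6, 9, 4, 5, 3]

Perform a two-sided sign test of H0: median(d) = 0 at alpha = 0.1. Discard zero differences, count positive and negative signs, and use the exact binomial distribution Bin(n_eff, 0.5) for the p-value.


Step 1: Discard zero differences. Original n = 15; n_eff = number of nonzero differences = 15.
Nonzero differences (with sign): +2, -2, +1, +8, -4, +3, -3, +5, +2, +5, +6, +9, +4, +5, +3
Step 2: Count signs: positive = 12, negative = 3.
Step 3: Under H0: P(positive) = 0.5, so the number of positives S ~ Bin(15, 0.5).
Step 4: Two-sided exact p-value = sum of Bin(15,0.5) probabilities at or below the observed probability = 0.035156.
Step 5: alpha = 0.1. reject H0.

n_eff = 15, pos = 12, neg = 3, p = 0.035156, reject H0.


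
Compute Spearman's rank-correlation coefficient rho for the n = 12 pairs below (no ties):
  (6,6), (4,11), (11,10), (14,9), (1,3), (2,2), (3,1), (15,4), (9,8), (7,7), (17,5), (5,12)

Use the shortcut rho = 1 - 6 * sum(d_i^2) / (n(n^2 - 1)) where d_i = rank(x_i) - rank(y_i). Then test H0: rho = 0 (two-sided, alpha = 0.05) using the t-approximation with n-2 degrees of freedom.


Step 1: Rank x and y separately (midranks; no ties here).
rank(x): 6->6, 4->4, 11->9, 14->10, 1->1, 2->2, 3->3, 15->11, 9->8, 7->7, 17->12, 5->5
rank(y): 6->6, 11->11, 10->10, 9->9, 3->3, 2->2, 1->1, 4->4, 8->8, 7->7, 5->5, 12->12
Step 2: d_i = R_x(i) - R_y(i); compute d_i^2.
  (6-6)^2=0, (4-11)^2=49, (9-10)^2=1, (10-9)^2=1, (1-3)^2=4, (2-2)^2=0, (3-1)^2=4, (11-4)^2=49, (8-8)^2=0, (7-7)^2=0, (12-5)^2=49, (5-12)^2=49
sum(d^2) = 206.
Step 3: rho = 1 - 6*206 / (12*(12^2 - 1)) = 1 - 1236/1716 = 0.279720.
Step 4: Under H0, t = rho * sqrt((n-2)/(1-rho^2)) = 0.9213 ~ t(10).
Step 5: Two-sided p-value from the t-distribution with 10 df = 0.378569.
Step 6: alpha = 0.05. fail to reject H0.

rho = 0.2797, p = 0.378569, fail to reject H0 at alpha = 0.05.


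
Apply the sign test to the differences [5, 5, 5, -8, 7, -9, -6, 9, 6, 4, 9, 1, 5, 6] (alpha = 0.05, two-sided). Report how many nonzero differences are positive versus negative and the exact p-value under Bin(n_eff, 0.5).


Step 1: Discard zero differences. Original n = 14; n_eff = number of nonzero differences = 14.
Nonzero differences (with sign): +5, +5, +5, -8, +7, -9, -6, +9, +6, +4, +9, +1, +5, +6
Step 2: Count signs: positive = 11, negative = 3.
Step 3: Under H0: P(positive) = 0.5, so the number of positives S ~ Bin(14, 0.5).
Step 4: Two-sided exact p-value = sum of Bin(14,0.5) probabilities at or below the observed probability = 0.057373.
Step 5: alpha = 0.05. fail to reject H0.

n_eff = 14, pos = 11, neg = 3, p = 0.057373, fail to reject H0.


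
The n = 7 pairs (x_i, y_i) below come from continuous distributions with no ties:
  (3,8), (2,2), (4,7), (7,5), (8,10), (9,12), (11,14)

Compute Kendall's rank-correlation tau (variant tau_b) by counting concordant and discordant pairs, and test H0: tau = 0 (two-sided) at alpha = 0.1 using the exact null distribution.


Step 1: Enumerate the 21 unordered pairs (i,j) with i<j and classify each by sign(x_j-x_i) * sign(y_j-y_i).
  (1,2):dx=-1,dy=-6->C; (1,3):dx=+1,dy=-1->D; (1,4):dx=+4,dy=-3->D; (1,5):dx=+5,dy=+2->C
  (1,6):dx=+6,dy=+4->C; (1,7):dx=+8,dy=+6->C; (2,3):dx=+2,dy=+5->C; (2,4):dx=+5,dy=+3->C
  (2,5):dx=+6,dy=+8->C; (2,6):dx=+7,dy=+10->C; (2,7):dx=+9,dy=+12->C; (3,4):dx=+3,dy=-2->D
  (3,5):dx=+4,dy=+3->C; (3,6):dx=+5,dy=+5->C; (3,7):dx=+7,dy=+7->C; (4,5):dx=+1,dy=+5->C
  (4,6):dx=+2,dy=+7->C; (4,7):dx=+4,dy=+9->C; (5,6):dx=+1,dy=+2->C; (5,7):dx=+3,dy=+4->C
  (6,7):dx=+2,dy=+2->C
Step 2: C = 18, D = 3, total pairs = 21.
Step 3: tau = (C - D)/(n(n-1)/2) = (18 - 3)/21 = 0.714286.
Step 4: Exact two-sided p-value (enumerate n! = 5040 permutations of y under H0): p = 0.030159.
Step 5: alpha = 0.1. reject H0.

tau_b = 0.7143 (C=18, D=3), p = 0.030159, reject H0.


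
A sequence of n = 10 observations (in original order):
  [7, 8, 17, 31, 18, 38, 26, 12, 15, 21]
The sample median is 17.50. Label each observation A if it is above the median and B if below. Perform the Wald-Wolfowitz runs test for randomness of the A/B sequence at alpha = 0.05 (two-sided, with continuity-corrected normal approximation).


Step 1: Compute median = 17.50; label A = above, B = below.
Labels in order: BBBAAAABBA  (n_A = 5, n_B = 5)
Step 2: Count runs R = 4.
Step 3: Under H0 (random ordering), E[R] = 2*n_A*n_B/(n_A+n_B) + 1 = 2*5*5/10 + 1 = 6.0000.
        Var[R] = 2*n_A*n_B*(2*n_A*n_B - n_A - n_B) / ((n_A+n_B)^2 * (n_A+n_B-1)) = 2000/900 = 2.2222.
        SD[R] = 1.4907.
Step 4: Continuity-corrected z = (R + 0.5 - E[R]) / SD[R] = (4 + 0.5 - 6.0000) / 1.4907 = -1.0062.
Step 5: Two-sided p-value via normal approximation = 2*(1 - Phi(|z|)) = 0.314305.
Step 6: alpha = 0.05. fail to reject H0.

R = 4, z = -1.0062, p = 0.314305, fail to reject H0.


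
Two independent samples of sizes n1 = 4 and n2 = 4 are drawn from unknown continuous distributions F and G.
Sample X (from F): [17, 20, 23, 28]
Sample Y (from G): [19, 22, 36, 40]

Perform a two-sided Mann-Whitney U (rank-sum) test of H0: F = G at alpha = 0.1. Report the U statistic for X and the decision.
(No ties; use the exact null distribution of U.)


Step 1: Combine and sort all 8 observations; assign midranks.
sorted (value, group): (17,X), (19,Y), (20,X), (22,Y), (23,X), (28,X), (36,Y), (40,Y)
ranks: 17->1, 19->2, 20->3, 22->4, 23->5, 28->6, 36->7, 40->8
Step 2: Rank sum for X: R1 = 1 + 3 + 5 + 6 = 15.
Step 3: U_X = R1 - n1(n1+1)/2 = 15 - 4*5/2 = 15 - 10 = 5.
       U_Y = n1*n2 - U_X = 16 - 5 = 11.
Step 4: No ties, so the exact null distribution of U (based on enumerating the C(8,4) = 70 equally likely rank assignments) gives the two-sided p-value.
Step 5: p-value = 0.485714; compare to alpha = 0.1. fail to reject H0.

U_X = 5, p = 0.485714, fail to reject H0 at alpha = 0.1.


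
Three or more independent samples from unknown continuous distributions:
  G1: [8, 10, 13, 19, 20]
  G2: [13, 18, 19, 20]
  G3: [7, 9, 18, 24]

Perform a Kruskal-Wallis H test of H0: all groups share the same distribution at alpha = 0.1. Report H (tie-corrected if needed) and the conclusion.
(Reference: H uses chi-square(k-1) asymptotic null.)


Step 1: Combine all N = 13 observations and assign midranks.
sorted (value, group, rank): (7,G3,1), (8,G1,2), (9,G3,3), (10,G1,4), (13,G1,5.5), (13,G2,5.5), (18,G2,7.5), (18,G3,7.5), (19,G1,9.5), (19,G2,9.5), (20,G1,11.5), (20,G2,11.5), (24,G3,13)
Step 2: Sum ranks within each group.
R_1 = 32.5 (n_1 = 5)
R_2 = 34 (n_2 = 4)
R_3 = 24.5 (n_3 = 4)
Step 3: H = 12/(N(N+1)) * sum(R_i^2/n_i) - 3(N+1)
     = 12/(13*14) * (32.5^2/5 + 34^2/4 + 24.5^2/4) - 3*14
     = 0.065934 * 650.312 - 42
     = 0.877747.
Step 4: Ties present; correction factor C = 1 - 24/(13^3 - 13) = 0.989011. Corrected H = 0.877747 / 0.989011 = 0.887500.
Step 5: Under H0, H ~ chi^2(2); p-value = 0.641626.
Step 6: alpha = 0.1. fail to reject H0.

H = 0.8875, df = 2, p = 0.641626, fail to reject H0.


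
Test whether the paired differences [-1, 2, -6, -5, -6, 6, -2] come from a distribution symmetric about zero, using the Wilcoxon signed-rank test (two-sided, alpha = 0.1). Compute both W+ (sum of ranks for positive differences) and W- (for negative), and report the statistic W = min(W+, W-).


Step 1: Drop any zero differences (none here) and take |d_i|.
|d| = [1, 2, 6, 5, 6, 6, 2]
Step 2: Midrank |d_i| (ties get averaged ranks).
ranks: |1|->1, |2|->2.5, |6|->6, |5|->4, |6|->6, |6|->6, |2|->2.5
Step 3: Attach original signs; sum ranks with positive sign and with negative sign.
W+ = 2.5 + 6 = 8.5
W- = 1 + 6 + 4 + 6 + 2.5 = 19.5
(Check: W+ + W- = 28 should equal n(n+1)/2 = 28.)
Step 4: Test statistic W = min(W+, W-) = 8.5.
Step 5: Ties in |d|, so use the tie-corrected normal approximation.
        E[W] = n(n+1)/4 = 7*8/4 = 14.
        Tie groups: |d|=2 (t=2), |d|=6 (t=3); sum(t^3 - t) = 30.
        Var[W] = n(n+1)(2n+1)/24 - sum(t^3-t)/48 = 840/24 - 30/48 = 34.375.
        z = (W - E[W]) / sqrt(Var[W]) = (8.5 - 14) / 5.8630 = -0.9381.
        Two-sided p = 2*Phi(z) = 0.348202.
Step 6: alpha = 0.1. fail to reject H0.

W+ = 8.5, W- = 19.5, W = min = 8.5, p = 0.348202, fail to reject H0.


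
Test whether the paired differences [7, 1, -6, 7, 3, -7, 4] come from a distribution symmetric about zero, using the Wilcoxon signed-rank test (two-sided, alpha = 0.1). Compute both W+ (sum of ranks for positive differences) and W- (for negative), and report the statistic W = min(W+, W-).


Step 1: Drop any zero differences (none here) and take |d_i|.
|d| = [7, 1, 6, 7, 3, 7, 4]
Step 2: Midrank |d_i| (ties get averaged ranks).
ranks: |7|->6, |1|->1, |6|->4, |7|->6, |3|->2, |7|->6, |4|->3
Step 3: Attach original signs; sum ranks with positive sign and with negative sign.
W+ = 6 + 1 + 6 + 2 + 3 = 18
W- = 4 + 6 = 10
(Check: W+ + W- = 28 should equal n(n+1)/2 = 28.)
Step 4: Test statistic W = min(W+, W-) = 10.
Step 5: Ties in |d|, so use the tie-corrected normal approximation.
        E[W] = n(n+1)/4 = 7*8/4 = 14.
        Tie groups: |d|=7 (t=3); sum(t^3 - t) = 24.
        Var[W] = n(n+1)(2n+1)/24 - sum(t^3-t)/48 = 840/24 - 24/48 = 34.5.
        z = (W - E[W]) / sqrt(Var[W]) = (10 - 14) / 5.8737 = -0.6810.
        Two-sided p = 2*Phi(z) = 0.495868.
Step 6: alpha = 0.1. fail to reject H0.

W+ = 18, W- = 10, W = min = 10, p = 0.495868, fail to reject H0.


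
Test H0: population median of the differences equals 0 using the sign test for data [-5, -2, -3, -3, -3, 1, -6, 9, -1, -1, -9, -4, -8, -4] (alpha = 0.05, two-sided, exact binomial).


Step 1: Discard zero differences. Original n = 14; n_eff = number of nonzero differences = 14.
Nonzero differences (with sign): -5, -2, -3, -3, -3, +1, -6, +9, -1, -1, -9, -4, -8, -4
Step 2: Count signs: positive = 2, negative = 12.
Step 3: Under H0: P(positive) = 0.5, so the number of positives S ~ Bin(14, 0.5).
Step 4: Two-sided exact p-value = sum of Bin(14,0.5) probabilities at or below the observed probability = 0.012939.
Step 5: alpha = 0.05. reject H0.

n_eff = 14, pos = 2, neg = 12, p = 0.012939, reject H0.


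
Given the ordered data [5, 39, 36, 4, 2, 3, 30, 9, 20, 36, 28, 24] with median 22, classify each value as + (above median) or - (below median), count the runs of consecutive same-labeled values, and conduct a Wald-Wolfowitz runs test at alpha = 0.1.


Step 1: Compute median = 22; label A = above, B = below.
Labels in order: BAABBBABBAAA  (n_A = 6, n_B = 6)
Step 2: Count runs R = 6.
Step 3: Under H0 (random ordering), E[R] = 2*n_A*n_B/(n_A+n_B) + 1 = 2*6*6/12 + 1 = 7.0000.
        Var[R] = 2*n_A*n_B*(2*n_A*n_B - n_A - n_B) / ((n_A+n_B)^2 * (n_A+n_B-1)) = 4320/1584 = 2.7273.
        SD[R] = 1.6514.
Step 4: Continuity-corrected z = (R + 0.5 - E[R]) / SD[R] = (6 + 0.5 - 7.0000) / 1.6514 = -0.3028.
Step 5: Two-sided p-value via normal approximation = 2*(1 - Phi(|z|)) = 0.762069.
Step 6: alpha = 0.1. fail to reject H0.

R = 6, z = -0.3028, p = 0.762069, fail to reject H0.


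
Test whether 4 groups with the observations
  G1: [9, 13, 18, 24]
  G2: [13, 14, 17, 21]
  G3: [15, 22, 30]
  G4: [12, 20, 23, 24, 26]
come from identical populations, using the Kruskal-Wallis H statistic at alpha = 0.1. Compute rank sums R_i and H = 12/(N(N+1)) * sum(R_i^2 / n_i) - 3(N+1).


Step 1: Combine all N = 16 observations and assign midranks.
sorted (value, group, rank): (9,G1,1), (12,G4,2), (13,G1,3.5), (13,G2,3.5), (14,G2,5), (15,G3,6), (17,G2,7), (18,G1,8), (20,G4,9), (21,G2,10), (22,G3,11), (23,G4,12), (24,G1,13.5), (24,G4,13.5), (26,G4,15), (30,G3,16)
Step 2: Sum ranks within each group.
R_1 = 26 (n_1 = 4)
R_2 = 25.5 (n_2 = 4)
R_3 = 33 (n_3 = 3)
R_4 = 51.5 (n_4 = 5)
Step 3: H = 12/(N(N+1)) * sum(R_i^2/n_i) - 3(N+1)
     = 12/(16*17) * (26^2/4 + 25.5^2/4 + 33^2/3 + 51.5^2/5) - 3*17
     = 0.044118 * 1225.01 - 51
     = 3.044669.
Step 4: Ties present; correction factor C = 1 - 12/(16^3 - 16) = 0.997059. Corrected H = 3.044669 / 0.997059 = 3.053650.
Step 5: Under H0, H ~ chi^2(3); p-value = 0.383427.
Step 6: alpha = 0.1. fail to reject H0.

H = 3.0537, df = 3, p = 0.383427, fail to reject H0.


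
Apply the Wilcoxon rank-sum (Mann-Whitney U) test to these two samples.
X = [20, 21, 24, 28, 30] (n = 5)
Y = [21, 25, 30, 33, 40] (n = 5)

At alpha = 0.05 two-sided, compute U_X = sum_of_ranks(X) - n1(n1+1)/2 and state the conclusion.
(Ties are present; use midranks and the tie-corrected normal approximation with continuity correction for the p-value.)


Step 1: Combine and sort all 10 observations; assign midranks.
sorted (value, group): (20,X), (21,X), (21,Y), (24,X), (25,Y), (28,X), (30,X), (30,Y), (33,Y), (40,Y)
ranks: 20->1, 21->2.5, 21->2.5, 24->4, 25->5, 28->6, 30->7.5, 30->7.5, 33->9, 40->10
Step 2: Rank sum for X: R1 = 1 + 2.5 + 4 + 6 + 7.5 = 21.
Step 3: U_X = R1 - n1(n1+1)/2 = 21 - 5*6/2 = 21 - 15 = 6.
       U_Y = n1*n2 - U_X = 25 - 6 = 19.
Step 4: Ties are present, so use the tie-corrected normal approximation (with continuity correction) for the p-value.
Step 5: p-value = 0.207300; compare to alpha = 0.05. fail to reject H0.

U_X = 6, p = 0.207300, fail to reject H0 at alpha = 0.05.


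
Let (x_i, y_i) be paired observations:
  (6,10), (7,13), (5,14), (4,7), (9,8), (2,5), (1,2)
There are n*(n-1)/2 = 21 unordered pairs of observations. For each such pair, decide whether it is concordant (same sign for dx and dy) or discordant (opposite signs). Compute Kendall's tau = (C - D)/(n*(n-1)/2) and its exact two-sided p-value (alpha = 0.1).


Step 1: Enumerate the 21 unordered pairs (i,j) with i<j and classify each by sign(x_j-x_i) * sign(y_j-y_i).
  (1,2):dx=+1,dy=+3->C; (1,3):dx=-1,dy=+4->D; (1,4):dx=-2,dy=-3->C; (1,5):dx=+3,dy=-2->D
  (1,6):dx=-4,dy=-5->C; (1,7):dx=-5,dy=-8->C; (2,3):dx=-2,dy=+1->D; (2,4):dx=-3,dy=-6->C
  (2,5):dx=+2,dy=-5->D; (2,6):dx=-5,dy=-8->C; (2,7):dx=-6,dy=-11->C; (3,4):dx=-1,dy=-7->C
  (3,5):dx=+4,dy=-6->D; (3,6):dx=-3,dy=-9->C; (3,7):dx=-4,dy=-12->C; (4,5):dx=+5,dy=+1->C
  (4,6):dx=-2,dy=-2->C; (4,7):dx=-3,dy=-5->C; (5,6):dx=-7,dy=-3->C; (5,7):dx=-8,dy=-6->C
  (6,7):dx=-1,dy=-3->C
Step 2: C = 16, D = 5, total pairs = 21.
Step 3: tau = (C - D)/(n(n-1)/2) = (16 - 5)/21 = 0.523810.
Step 4: Exact two-sided p-value (enumerate n! = 5040 permutations of y under H0): p = 0.136111.
Step 5: alpha = 0.1. fail to reject H0.

tau_b = 0.5238 (C=16, D=5), p = 0.136111, fail to reject H0.


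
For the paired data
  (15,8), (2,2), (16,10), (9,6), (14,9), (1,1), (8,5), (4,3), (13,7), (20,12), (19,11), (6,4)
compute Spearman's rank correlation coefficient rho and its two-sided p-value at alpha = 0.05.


Step 1: Rank x and y separately (midranks; no ties here).
rank(x): 15->9, 2->2, 16->10, 9->6, 14->8, 1->1, 8->5, 4->3, 13->7, 20->12, 19->11, 6->4
rank(y): 8->8, 2->2, 10->10, 6->6, 9->9, 1->1, 5->5, 3->3, 7->7, 12->12, 11->11, 4->4
Step 2: d_i = R_x(i) - R_y(i); compute d_i^2.
  (9-8)^2=1, (2-2)^2=0, (10-10)^2=0, (6-6)^2=0, (8-9)^2=1, (1-1)^2=0, (5-5)^2=0, (3-3)^2=0, (7-7)^2=0, (12-12)^2=0, (11-11)^2=0, (4-4)^2=0
sum(d^2) = 2.
Step 3: rho = 1 - 6*2 / (12*(12^2 - 1)) = 1 - 12/1716 = 0.993007.
Step 4: Under H0, t = rho * sqrt((n-2)/(1-rho^2)) = 26.5990 ~ t(10).
Step 5: Two-sided p-value from the t-distribution with 10 df = 0.000000.
Step 6: alpha = 0.05. reject H0.

rho = 0.9930, p = 0.000000, reject H0 at alpha = 0.05.


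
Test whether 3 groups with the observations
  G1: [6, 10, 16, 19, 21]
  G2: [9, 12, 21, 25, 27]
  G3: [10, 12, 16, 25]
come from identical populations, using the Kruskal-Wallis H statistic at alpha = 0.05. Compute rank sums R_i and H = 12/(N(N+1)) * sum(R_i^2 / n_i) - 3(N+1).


Step 1: Combine all N = 14 observations and assign midranks.
sorted (value, group, rank): (6,G1,1), (9,G2,2), (10,G1,3.5), (10,G3,3.5), (12,G2,5.5), (12,G3,5.5), (16,G1,7.5), (16,G3,7.5), (19,G1,9), (21,G1,10.5), (21,G2,10.5), (25,G2,12.5), (25,G3,12.5), (27,G2,14)
Step 2: Sum ranks within each group.
R_1 = 31.5 (n_1 = 5)
R_2 = 44.5 (n_2 = 5)
R_3 = 29 (n_3 = 4)
Step 3: H = 12/(N(N+1)) * sum(R_i^2/n_i) - 3(N+1)
     = 12/(14*15) * (31.5^2/5 + 44.5^2/5 + 29^2/4) - 3*15
     = 0.057143 * 804.75 - 45
     = 0.985714.
Step 4: Ties present; correction factor C = 1 - 30/(14^3 - 14) = 0.989011. Corrected H = 0.985714 / 0.989011 = 0.996667.
Step 5: Under H0, H ~ chi^2(2); p-value = 0.607542.
Step 6: alpha = 0.05. fail to reject H0.

H = 0.9967, df = 2, p = 0.607542, fail to reject H0.


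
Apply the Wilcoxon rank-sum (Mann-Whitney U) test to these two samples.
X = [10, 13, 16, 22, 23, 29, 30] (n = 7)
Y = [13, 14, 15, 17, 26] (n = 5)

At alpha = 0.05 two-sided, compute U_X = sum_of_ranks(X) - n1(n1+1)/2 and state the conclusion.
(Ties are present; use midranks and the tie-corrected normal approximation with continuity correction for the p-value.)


Step 1: Combine and sort all 12 observations; assign midranks.
sorted (value, group): (10,X), (13,X), (13,Y), (14,Y), (15,Y), (16,X), (17,Y), (22,X), (23,X), (26,Y), (29,X), (30,X)
ranks: 10->1, 13->2.5, 13->2.5, 14->4, 15->5, 16->6, 17->7, 22->8, 23->9, 26->10, 29->11, 30->12
Step 2: Rank sum for X: R1 = 1 + 2.5 + 6 + 8 + 9 + 11 + 12 = 49.5.
Step 3: U_X = R1 - n1(n1+1)/2 = 49.5 - 7*8/2 = 49.5 - 28 = 21.5.
       U_Y = n1*n2 - U_X = 35 - 21.5 = 13.5.
Step 4: Ties are present, so use the tie-corrected normal approximation (with continuity correction) for the p-value.
Step 5: p-value = 0.569088; compare to alpha = 0.05. fail to reject H0.

U_X = 21.5, p = 0.569088, fail to reject H0 at alpha = 0.05.


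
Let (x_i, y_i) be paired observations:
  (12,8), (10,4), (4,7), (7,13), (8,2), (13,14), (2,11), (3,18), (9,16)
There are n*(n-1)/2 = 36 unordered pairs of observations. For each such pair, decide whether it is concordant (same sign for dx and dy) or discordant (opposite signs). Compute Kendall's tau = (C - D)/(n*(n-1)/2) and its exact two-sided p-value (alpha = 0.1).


Step 1: Enumerate the 36 unordered pairs (i,j) with i<j and classify each by sign(x_j-x_i) * sign(y_j-y_i).
  (1,2):dx=-2,dy=-4->C; (1,3):dx=-8,dy=-1->C; (1,4):dx=-5,dy=+5->D; (1,5):dx=-4,dy=-6->C
  (1,6):dx=+1,dy=+6->C; (1,7):dx=-10,dy=+3->D; (1,8):dx=-9,dy=+10->D; (1,9):dx=-3,dy=+8->D
  (2,3):dx=-6,dy=+3->D; (2,4):dx=-3,dy=+9->D; (2,5):dx=-2,dy=-2->C; (2,6):dx=+3,dy=+10->C
  (2,7):dx=-8,dy=+7->D; (2,8):dx=-7,dy=+14->D; (2,9):dx=-1,dy=+12->D; (3,4):dx=+3,dy=+6->C
  (3,5):dx=+4,dy=-5->D; (3,6):dx=+9,dy=+7->C; (3,7):dx=-2,dy=+4->D; (3,8):dx=-1,dy=+11->D
  (3,9):dx=+5,dy=+9->C; (4,5):dx=+1,dy=-11->D; (4,6):dx=+6,dy=+1->C; (4,7):dx=-5,dy=-2->C
  (4,8):dx=-4,dy=+5->D; (4,9):dx=+2,dy=+3->C; (5,6):dx=+5,dy=+12->C; (5,7):dx=-6,dy=+9->D
  (5,8):dx=-5,dy=+16->D; (5,9):dx=+1,dy=+14->C; (6,7):dx=-11,dy=-3->C; (6,8):dx=-10,dy=+4->D
  (6,9):dx=-4,dy=+2->D; (7,8):dx=+1,dy=+7->C; (7,9):dx=+7,dy=+5->C; (8,9):dx=+6,dy=-2->D
Step 2: C = 17, D = 19, total pairs = 36.
Step 3: tau = (C - D)/(n(n-1)/2) = (17 - 19)/36 = -0.055556.
Step 4: Exact two-sided p-value (enumerate n! = 362880 permutations of y under H0): p = 0.919455.
Step 5: alpha = 0.1. fail to reject H0.

tau_b = -0.0556 (C=17, D=19), p = 0.919455, fail to reject H0.
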